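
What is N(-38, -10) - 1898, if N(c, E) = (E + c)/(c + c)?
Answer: -36050/19 ≈ -1897.4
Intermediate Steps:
N(c, E) = (E + c)/(2*c) (N(c, E) = (E + c)/((2*c)) = (E + c)*(1/(2*c)) = (E + c)/(2*c))
N(-38, -10) - 1898 = (½)*(-10 - 38)/(-38) - 1898 = (½)*(-1/38)*(-48) - 1898 = 12/19 - 1898 = -36050/19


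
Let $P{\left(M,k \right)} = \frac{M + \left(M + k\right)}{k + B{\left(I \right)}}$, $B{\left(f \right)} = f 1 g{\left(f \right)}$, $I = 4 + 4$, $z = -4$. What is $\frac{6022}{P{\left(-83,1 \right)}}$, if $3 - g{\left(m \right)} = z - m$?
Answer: $- \frac{66242}{15} \approx -4416.1$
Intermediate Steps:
$g{\left(m \right)} = 7 + m$ ($g{\left(m \right)} = 3 - \left(-4 - m\right) = 3 + \left(4 + m\right) = 7 + m$)
$I = 8$
$B{\left(f \right)} = f \left(7 + f\right)$ ($B{\left(f \right)} = f 1 \left(7 + f\right) = f \left(7 + f\right)$)
$P{\left(M,k \right)} = \frac{k + 2 M}{120 + k}$ ($P{\left(M,k \right)} = \frac{M + \left(M + k\right)}{k + 8 \left(7 + 8\right)} = \frac{k + 2 M}{k + 8 \cdot 15} = \frac{k + 2 M}{k + 120} = \frac{k + 2 M}{120 + k}$)
$\frac{6022}{P{\left(-83,1 \right)}} = \frac{6022}{\frac{1}{120 + 1} \left(1 + 2 \left(-83\right)\right)} = \frac{6022}{\frac{1}{121} \left(1 - 166\right)} = \frac{6022}{\frac{1}{121} \left(-165\right)} = \frac{6022}{- \frac{15}{11}} = 6022 \left(- \frac{11}{15}\right) = - \frac{66242}{15}$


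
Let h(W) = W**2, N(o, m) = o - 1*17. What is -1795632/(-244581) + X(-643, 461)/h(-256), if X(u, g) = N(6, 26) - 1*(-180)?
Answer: 39239957647/5342953472 ≈ 7.3442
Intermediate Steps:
N(o, m) = -17 + o (N(o, m) = o - 17 = -17 + o)
X(u, g) = 169 (X(u, g) = (-17 + 6) - 1*(-180) = -11 + 180 = 169)
-1795632/(-244581) + X(-643, 461)/h(-256) = -1795632/(-244581) + 169/((-256)**2) = -1795632*(-1/244581) + 169/65536 = 598544/81527 + 169*(1/65536) = 598544/81527 + 169/65536 = 39239957647/5342953472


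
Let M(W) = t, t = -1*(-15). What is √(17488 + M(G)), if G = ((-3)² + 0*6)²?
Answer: √17503 ≈ 132.30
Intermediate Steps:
t = 15
G = 81 (G = (9 + 0)² = 9² = 81)
M(W) = 15
√(17488 + M(G)) = √(17488 + 15) = √17503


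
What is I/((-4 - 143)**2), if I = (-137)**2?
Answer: 18769/21609 ≈ 0.86857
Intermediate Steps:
I = 18769
I/((-4 - 143)**2) = 18769/((-4 - 143)**2) = 18769/((-147)**2) = 18769/21609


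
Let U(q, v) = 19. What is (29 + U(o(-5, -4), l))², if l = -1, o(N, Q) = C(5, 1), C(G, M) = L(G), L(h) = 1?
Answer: 2304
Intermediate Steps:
C(G, M) = 1
o(N, Q) = 1
(29 + U(o(-5, -4), l))² = (29 + 19)² = 48² = 2304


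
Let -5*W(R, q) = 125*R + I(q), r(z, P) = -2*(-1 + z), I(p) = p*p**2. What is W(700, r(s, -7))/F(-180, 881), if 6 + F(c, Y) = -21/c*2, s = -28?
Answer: 1695672/173 ≈ 9801.6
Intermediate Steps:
I(p) = p**3
r(z, P) = 2 - 2*z
F(c, Y) = -6 - 42/c (F(c, Y) = -6 - 21/c*2 = -6 - 42/c)
W(R, q) = -25*R - q**3/5 (W(R, q) = -(125*R + q**3)/5 = -(q**3 + 125*R)/5 = -25*R - q**3/5)
W(700, r(s, -7))/F(-180, 881) = (-25*700 - (2 - 2*(-28))**3/5)/(-6 - 42/(-180)) = (-17500 - (2 + 56)**3/5)/(-6 - 42*(-1/180)) = (-17500 - 1/5*58**3)/(-6 + 7/30) = (-17500 - 1/5*195112)/(-173/30) = (-17500 - 195112/5)*(-30/173) = -282612/5*(-30/173) = 1695672/173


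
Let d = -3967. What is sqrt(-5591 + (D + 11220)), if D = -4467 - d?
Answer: sqrt(5129) ≈ 71.617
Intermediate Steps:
D = -500 (D = -4467 - 1*(-3967) = -4467 + 3967 = -500)
sqrt(-5591 + (D + 11220)) = sqrt(-5591 + (-500 + 11220)) = sqrt(-5591 + 10720) = sqrt(5129)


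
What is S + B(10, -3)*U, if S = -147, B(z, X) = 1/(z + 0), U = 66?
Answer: -702/5 ≈ -140.40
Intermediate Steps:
B(z, X) = 1/z
S + B(10, -3)*U = -147 + 66/10 = -147 + (⅒)*66 = -147 + 33/5 = -702/5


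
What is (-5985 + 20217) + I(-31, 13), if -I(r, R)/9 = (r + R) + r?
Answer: 14673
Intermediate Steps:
I(r, R) = -18*r - 9*R (I(r, R) = -9*((r + R) + r) = -9*((R + r) + r) = -9*(R + 2*r) = -18*r - 9*R)
(-5985 + 20217) + I(-31, 13) = (-5985 + 20217) + (-18*(-31) - 9*13) = 14232 + (558 - 117) = 14232 + 441 = 14673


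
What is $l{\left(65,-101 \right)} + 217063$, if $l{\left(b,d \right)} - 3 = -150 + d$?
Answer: $216815$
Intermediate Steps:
$l{\left(b,d \right)} = -147 + d$ ($l{\left(b,d \right)} = 3 + \left(-150 + d\right) = -147 + d$)
$l{\left(65,-101 \right)} + 217063 = \left(-147 - 101\right) + 217063 = -248 + 217063 = 216815$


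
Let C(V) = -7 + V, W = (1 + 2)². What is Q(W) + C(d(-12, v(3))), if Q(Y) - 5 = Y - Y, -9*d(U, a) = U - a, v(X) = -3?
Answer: -1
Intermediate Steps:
d(U, a) = -U/9 + a/9 (d(U, a) = -(U - a)/9 = -U/9 + a/9)
W = 9 (W = 3² = 9)
Q(Y) = 5 (Q(Y) = 5 + (Y - Y) = 5 + 0 = 5)
Q(W) + C(d(-12, v(3))) = 5 + (-7 + (-⅑*(-12) + (⅑)*(-3))) = 5 + (-7 + (4/3 - ⅓)) = 5 + (-7 + 1) = 5 - 6 = -1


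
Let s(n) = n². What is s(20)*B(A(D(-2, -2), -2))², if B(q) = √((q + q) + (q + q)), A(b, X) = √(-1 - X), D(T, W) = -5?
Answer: 1600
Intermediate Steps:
B(q) = 2*√q (B(q) = √(2*q + 2*q) = √(4*q) = 2*√q)
s(20)*B(A(D(-2, -2), -2))² = 20²*(2*√(√(-1 - 1*(-2))))² = 400*(2*√(√(-1 + 2)))² = 400*(2*√(√1))² = 400*(2*√1)² = 400*(2*1)² = 400*2² = 400*4 = 1600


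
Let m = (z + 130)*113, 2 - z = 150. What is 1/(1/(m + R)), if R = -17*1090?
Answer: -20564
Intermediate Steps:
z = -148 (z = 2 - 1*150 = 2 - 150 = -148)
m = -2034 (m = (-148 + 130)*113 = -18*113 = -2034)
R = -18530
1/(1/(m + R)) = 1/(1/(-2034 - 18530)) = 1/(1/(-20564)) = 1/(-1/20564) = -20564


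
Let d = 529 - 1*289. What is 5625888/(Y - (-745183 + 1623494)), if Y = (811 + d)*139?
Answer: -937648/122037 ≈ -7.6833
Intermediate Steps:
d = 240 (d = 529 - 289 = 240)
Y = 146089 (Y = (811 + 240)*139 = 1051*139 = 146089)
5625888/(Y - (-745183 + 1623494)) = 5625888/(146089 - (-745183 + 1623494)) = 5625888/(146089 - 1*878311) = 5625888/(146089 - 878311) = 5625888/(-732222) = 5625888*(-1/732222) = -937648/122037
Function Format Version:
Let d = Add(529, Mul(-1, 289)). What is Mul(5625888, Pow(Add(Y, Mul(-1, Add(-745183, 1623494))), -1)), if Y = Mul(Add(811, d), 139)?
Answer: Rational(-937648, 122037) ≈ -7.6833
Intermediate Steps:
d = 240 (d = Add(529, -289) = 240)
Y = 146089 (Y = Mul(Add(811, 240), 139) = Mul(1051, 139) = 146089)
Mul(5625888, Pow(Add(Y, Mul(-1, Add(-745183, 1623494))), -1)) = Mul(5625888, Pow(Add(146089, Mul(-1, Add(-745183, 1623494))), -1)) = Mul(5625888, Pow(Add(146089, Mul(-1, 878311)), -1)) = Mul(5625888, Pow(Add(146089, -878311), -1)) = Mul(5625888, Pow(-732222, -1)) = Mul(5625888, Rational(-1, 732222)) = Rational(-937648, 122037)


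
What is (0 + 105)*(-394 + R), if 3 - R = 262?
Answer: -68565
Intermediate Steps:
R = -259 (R = 3 - 1*262 = 3 - 262 = -259)
(0 + 105)*(-394 + R) = (0 + 105)*(-394 - 259) = 105*(-653) = -68565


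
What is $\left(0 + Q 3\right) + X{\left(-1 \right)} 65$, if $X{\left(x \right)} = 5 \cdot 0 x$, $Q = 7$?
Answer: $21$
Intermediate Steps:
$X{\left(x \right)} = 0$ ($X{\left(x \right)} = 0 x = 0$)
$\left(0 + Q 3\right) + X{\left(-1 \right)} 65 = \left(0 + 7 \cdot 3\right) + 0 \cdot 65 = \left(0 + 21\right) + 0 = 21 + 0 = 21$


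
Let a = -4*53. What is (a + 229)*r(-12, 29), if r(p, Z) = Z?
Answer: 493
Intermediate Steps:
a = -212
(a + 229)*r(-12, 29) = (-212 + 229)*29 = 17*29 = 493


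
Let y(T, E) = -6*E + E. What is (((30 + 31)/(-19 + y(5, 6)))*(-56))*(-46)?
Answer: -22448/7 ≈ -3206.9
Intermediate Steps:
y(T, E) = -5*E
(((30 + 31)/(-19 + y(5, 6)))*(-56))*(-46) = (((30 + 31)/(-19 - 5*6))*(-56))*(-46) = ((61/(-19 - 30))*(-56))*(-46) = ((61/(-49))*(-56))*(-46) = ((61*(-1/49))*(-56))*(-46) = -61/49*(-56)*(-46) = (488/7)*(-46) = -22448/7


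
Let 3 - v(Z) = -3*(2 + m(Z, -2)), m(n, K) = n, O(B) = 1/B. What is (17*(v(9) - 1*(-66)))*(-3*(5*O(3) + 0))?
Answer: -8670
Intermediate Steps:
O(B) = 1/B
v(Z) = 9 + 3*Z (v(Z) = 3 - (-3)*(2 + Z) = 3 - (-6 - 3*Z) = 3 + (6 + 3*Z) = 9 + 3*Z)
(17*(v(9) - 1*(-66)))*(-3*(5*O(3) + 0)) = (17*((9 + 3*9) - 1*(-66)))*(-3*(5/3 + 0)) = (17*((9 + 27) + 66))*(-3*(5*(⅓) + 0)) = (17*(36 + 66))*(-3*(5/3 + 0)) = (17*102)*(-3*5/3) = 1734*(-5) = -8670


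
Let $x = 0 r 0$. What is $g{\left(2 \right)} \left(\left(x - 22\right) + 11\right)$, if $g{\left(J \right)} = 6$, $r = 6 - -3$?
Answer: $-66$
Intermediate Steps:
$r = 9$ ($r = 6 + 3 = 9$)
$x = 0$ ($x = 0 \cdot 9 \cdot 0 = 0 \cdot 0 = 0$)
$g{\left(2 \right)} \left(\left(x - 22\right) + 11\right) = 6 \left(\left(0 - 22\right) + 11\right) = 6 \left(-22 + 11\right) = 6 \left(-11\right) = -66$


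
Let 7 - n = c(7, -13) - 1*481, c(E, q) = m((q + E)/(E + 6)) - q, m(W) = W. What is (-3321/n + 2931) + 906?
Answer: 23673324/6181 ≈ 3830.0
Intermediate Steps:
c(E, q) = -q + (E + q)/(6 + E) (c(E, q) = (q + E)/(E + 6) - q = (E + q)/(6 + E) - q = -q + (E + q)/(6 + E))
n = 6181/13 (n = 7 - ((7 - 13 - 1*(-13)*(6 + 7))/(6 + 7) - 1*481) = 7 - ((7 - 13 - 1*(-13)*13)/13 - 481) = 7 - ((7 - 13 + 169)/13 - 481) = 7 - ((1/13)*163 - 481) = 7 - (163/13 - 481) = 7 - 1*(-6090/13) = 7 + 6090/13 = 6181/13 ≈ 475.46)
(-3321/n + 2931) + 906 = (-3321/6181/13 + 2931) + 906 = (-3321*13/6181 + 2931) + 906 = (-43173/6181 + 2931) + 906 = 18073338/6181 + 906 = 23673324/6181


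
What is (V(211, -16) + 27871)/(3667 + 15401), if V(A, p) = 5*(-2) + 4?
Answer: 27865/19068 ≈ 1.4613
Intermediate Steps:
V(A, p) = -6 (V(A, p) = -10 + 4 = -6)
(V(211, -16) + 27871)/(3667 + 15401) = (-6 + 27871)/(3667 + 15401) = 27865/19068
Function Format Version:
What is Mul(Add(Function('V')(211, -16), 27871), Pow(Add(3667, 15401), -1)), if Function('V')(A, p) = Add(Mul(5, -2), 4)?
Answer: Rational(27865, 19068) ≈ 1.4613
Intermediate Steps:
Function('V')(A, p) = -6 (Function('V')(A, p) = Add(-10, 4) = -6)
Mul(Add(Function('V')(211, -16), 27871), Pow(Add(3667, 15401), -1)) = Mul(Add(-6, 27871), Pow(Add(3667, 15401), -1)) = Mul(27865, Pow(19068, -1)) = Mul(27865, Rational(1, 19068)) = Rational(27865, 19068)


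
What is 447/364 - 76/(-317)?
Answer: 169363/115388 ≈ 1.4678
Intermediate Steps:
447/364 - 76/(-317) = 447*(1/364) - 76*(-1/317) = 447/364 + 76/317 = 169363/115388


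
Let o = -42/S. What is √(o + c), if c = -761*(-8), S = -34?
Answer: √1759789/17 ≈ 78.034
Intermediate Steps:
o = 21/17 (o = -42/(-34) = -42*(-1/34) = 21/17 ≈ 1.2353)
c = 6088
√(o + c) = √(21/17 + 6088) = √(103517/17) = √1759789/17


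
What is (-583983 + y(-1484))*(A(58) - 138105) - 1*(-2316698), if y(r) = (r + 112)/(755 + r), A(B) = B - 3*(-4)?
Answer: 58766257581067/729 ≈ 8.0612e+10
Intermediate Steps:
A(B) = 12 + B (A(B) = B + 12 = 12 + B)
y(r) = (112 + r)/(755 + r)
(-583983 + y(-1484))*(A(58) - 138105) - 1*(-2316698) = (-583983 + (112 - 1484)/(755 - 1484))*((12 + 58) - 138105) - 1*(-2316698) = (-583983 - 1372/(-729))*(70 - 138105) + 2316698 = (-583983 - 1/729*(-1372))*(-138035) + 2316698 = (-583983 + 1372/729)*(-138035) + 2316698 = -425722235/729*(-138035) + 2316698 = 58764568708225/729 + 2316698 = 58766257581067/729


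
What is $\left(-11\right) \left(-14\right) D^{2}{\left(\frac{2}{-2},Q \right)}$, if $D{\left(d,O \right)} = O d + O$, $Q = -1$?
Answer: $0$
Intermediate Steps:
$D{\left(d,O \right)} = O + O d$
$\left(-11\right) \left(-14\right) D^{2}{\left(\frac{2}{-2},Q \right)} = \left(-11\right) \left(-14\right) \left(- (1 + \frac{2}{-2})\right)^{2} = 154 \left(- (1 + 2 \left(- \frac{1}{2}\right))\right)^{2} = 154 \left(- (1 - 1)\right)^{2} = 154 \left(\left(-1\right) 0\right)^{2} = 154 \cdot 0^{2} = 154 \cdot 0 = 0$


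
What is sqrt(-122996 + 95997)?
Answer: 7*I*sqrt(551) ≈ 164.31*I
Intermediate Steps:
sqrt(-122996 + 95997) = sqrt(-26999) = 7*I*sqrt(551)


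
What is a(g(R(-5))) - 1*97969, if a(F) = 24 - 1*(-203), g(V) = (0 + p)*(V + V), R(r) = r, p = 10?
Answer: -97742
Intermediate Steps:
g(V) = 20*V (g(V) = (0 + 10)*(V + V) = 10*(2*V) = 20*V)
a(F) = 227 (a(F) = 24 + 203 = 227)
a(g(R(-5))) - 1*97969 = 227 - 1*97969 = 227 - 97969 = -97742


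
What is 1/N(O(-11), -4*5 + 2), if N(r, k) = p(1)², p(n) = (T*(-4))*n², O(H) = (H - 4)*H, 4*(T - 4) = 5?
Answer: 1/441 ≈ 0.0022676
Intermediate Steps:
T = 21/4 (T = 4 + (¼)*5 = 4 + 5/4 = 21/4 ≈ 5.2500)
O(H) = H*(-4 + H) (O(H) = (-4 + H)*H = H*(-4 + H))
p(n) = -21*n² (p(n) = ((21/4)*(-4))*n² = -21*n²)
N(r, k) = 441 (N(r, k) = (-21*1²)² = (-21*1)² = (-21)² = 441)
1/N(O(-11), -4*5 + 2) = 1/441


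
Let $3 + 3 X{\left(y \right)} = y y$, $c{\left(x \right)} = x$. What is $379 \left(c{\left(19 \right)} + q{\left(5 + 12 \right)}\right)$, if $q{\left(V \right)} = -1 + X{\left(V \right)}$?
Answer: $\frac{128860}{3} \approx 42953.0$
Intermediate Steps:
$X{\left(y \right)} = -1 + \frac{y^{2}}{3}$ ($X{\left(y \right)} = -1 + \frac{y y}{3} = -1 + \frac{y^{2}}{3}$)
$q{\left(V \right)} = -2 + \frac{V^{2}}{3}$ ($q{\left(V \right)} = -1 + \left(-1 + \frac{V^{2}}{3}\right) = -2 + \frac{V^{2}}{3}$)
$379 \left(c{\left(19 \right)} + q{\left(5 + 12 \right)}\right) = 379 \left(19 - \left(2 - \frac{\left(5 + 12\right)^{2}}{3}\right)\right) = 379 \left(19 - \left(2 - \frac{17^{2}}{3}\right)\right) = 379 \left(19 + \left(-2 + \frac{1}{3} \cdot 289\right)\right) = 379 \left(19 + \left(-2 + \frac{289}{3}\right)\right) = 379 \left(19 + \frac{283}{3}\right) = 379 \cdot \frac{340}{3} = \frac{128860}{3}$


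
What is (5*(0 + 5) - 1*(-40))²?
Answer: 4225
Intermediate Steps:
(5*(0 + 5) - 1*(-40))² = (5*5 + 40)² = (25 + 40)² = 65² = 4225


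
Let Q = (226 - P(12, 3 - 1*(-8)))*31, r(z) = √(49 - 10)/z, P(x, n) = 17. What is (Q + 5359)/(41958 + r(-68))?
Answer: 765578423232/2713476894899 + 268328*√39/2713476894899 ≈ 0.28214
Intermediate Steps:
r(z) = √39/z
Q = 6479 (Q = (226 - 1*17)*31 = (226 - 17)*31 = 209*31 = 6479)
(Q + 5359)/(41958 + r(-68)) = (6479 + 5359)/(41958 + √39/(-68)) = 11838/(41958 + √39*(-1/68)) = 11838/(41958 - √39/68)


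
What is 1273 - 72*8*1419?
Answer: -816071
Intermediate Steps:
1273 - 72*8*1419 = 1273 - 576*1419 = 1273 - 817344 = -816071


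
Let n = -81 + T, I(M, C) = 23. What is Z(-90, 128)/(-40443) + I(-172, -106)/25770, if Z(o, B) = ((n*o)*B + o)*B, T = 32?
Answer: -620557782737/347405370 ≈ -1786.3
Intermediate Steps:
n = -49 (n = -81 + 32 = -49)
Z(o, B) = B*(o - 49*B*o) (Z(o, B) = ((-49*o)*B + o)*B = (-49*B*o + o)*B = (o - 49*B*o)*B = B*(o - 49*B*o))
Z(-90, 128)/(-40443) + I(-172, -106)/25770 = (128*(-90)*(1 - 49*128))/(-40443) + 23/25770 = (128*(-90)*(1 - 6272))*(-1/40443) + 23*(1/25770) = (128*(-90)*(-6271))*(-1/40443) + 23/25770 = 72241920*(-1/40443) + 23/25770 = -24080640/13481 + 23/25770 = -620557782737/347405370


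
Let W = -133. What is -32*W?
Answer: 4256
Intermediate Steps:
-32*W = -32*(-133) = 4256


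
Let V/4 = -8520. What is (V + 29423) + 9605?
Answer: 4948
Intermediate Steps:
V = -34080 (V = 4*(-8520) = -34080)
(V + 29423) + 9605 = (-34080 + 29423) + 9605 = -4657 + 9605 = 4948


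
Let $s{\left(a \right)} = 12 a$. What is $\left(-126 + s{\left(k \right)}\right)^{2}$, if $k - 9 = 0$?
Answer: $324$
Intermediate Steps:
$k = 9$ ($k = 9 + 0 = 9$)
$\left(-126 + s{\left(k \right)}\right)^{2} = \left(-126 + 12 \cdot 9\right)^{2} = \left(-126 + 108\right)^{2} = \left(-18\right)^{2} = 324$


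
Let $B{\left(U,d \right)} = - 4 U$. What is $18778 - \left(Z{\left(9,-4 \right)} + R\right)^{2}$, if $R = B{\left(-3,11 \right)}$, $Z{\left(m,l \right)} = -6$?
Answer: $18742$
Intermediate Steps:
$R = 12$ ($R = \left(-4\right) \left(-3\right) = 12$)
$18778 - \left(Z{\left(9,-4 \right)} + R\right)^{2} = 18778 - \left(-6 + 12\right)^{2} = 18778 - 6^{2} = 18778 - 36 = 18742$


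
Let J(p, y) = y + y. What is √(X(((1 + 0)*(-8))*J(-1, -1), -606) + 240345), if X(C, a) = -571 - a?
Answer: 2*√60095 ≈ 490.29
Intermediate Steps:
J(p, y) = 2*y
√(X(((1 + 0)*(-8))*J(-1, -1), -606) + 240345) = √((-571 - 1*(-606)) + 240345) = √((-571 + 606) + 240345) = √(35 + 240345) = √240380 = 2*√60095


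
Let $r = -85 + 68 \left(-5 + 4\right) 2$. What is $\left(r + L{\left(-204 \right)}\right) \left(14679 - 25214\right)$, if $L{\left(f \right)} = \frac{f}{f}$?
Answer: $2317700$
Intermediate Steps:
$L{\left(f \right)} = 1$
$r = -221$ ($r = -85 + 68 \left(\left(-1\right) 2\right) = -85 + 68 \left(-2\right) = -85 - 136 = -221$)
$\left(r + L{\left(-204 \right)}\right) \left(14679 - 25214\right) = \left(-221 + 1\right) \left(14679 - 25214\right) = \left(-220\right) \left(-10535\right) = 2317700$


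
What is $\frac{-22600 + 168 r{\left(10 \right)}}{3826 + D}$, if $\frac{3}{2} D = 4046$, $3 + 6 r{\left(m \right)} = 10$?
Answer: $- \frac{33606}{9785} \approx -3.4344$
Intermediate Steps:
$r{\left(m \right)} = \frac{7}{6}$ ($r{\left(m \right)} = - \frac{1}{2} + \frac{1}{6} \cdot 10 = - \frac{1}{2} + \frac{5}{3} = \frac{7}{6}$)
$D = \frac{8092}{3}$ ($D = \frac{2}{3} \cdot 4046 = \frac{8092}{3} \approx 2697.3$)
$\frac{-22600 + 168 r{\left(10 \right)}}{3826 + D} = \frac{-22600 + 168 \cdot \frac{7}{6}}{3826 + \frac{8092}{3}} = \frac{-22600 + 196}{\frac{19570}{3}} = \left(-22404\right) \frac{3}{19570} = - \frac{33606}{9785}$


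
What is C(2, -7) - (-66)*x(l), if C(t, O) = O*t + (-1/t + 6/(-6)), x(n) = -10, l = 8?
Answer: -1351/2 ≈ -675.50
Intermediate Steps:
C(t, O) = -1 - 1/t + O*t (C(t, O) = O*t + (-1/t + 6*(-1/6)) = O*t + (-1/t - 1) = O*t + (-1 - 1/t) = -1 - 1/t + O*t)
C(2, -7) - (-66)*x(l) = (-1 - 1/2 - 7*2) - (-66)*(-10) = (-1 - 1*1/2 - 14) - 66*10 = (-1 - 1/2 - 14) - 660 = -31/2 - 660 = -1351/2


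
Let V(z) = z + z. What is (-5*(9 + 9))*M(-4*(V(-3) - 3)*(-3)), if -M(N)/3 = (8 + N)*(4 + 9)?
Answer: -351000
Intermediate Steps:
V(z) = 2*z
M(N) = -312 - 39*N (M(N) = -3*(8 + N)*(4 + 9) = -3*(8 + N)*13 = -3*(104 + 13*N) = -312 - 39*N)
(-5*(9 + 9))*M(-4*(V(-3) - 3)*(-3)) = (-5*(9 + 9))*(-312 - 39*(-4*(2*(-3) - 3))*(-3)) = (-5*18)*(-312 - 39*(-4*(-6 - 3))*(-3)) = -90*(-312 - 39*(-4*(-9))*(-3)) = -90*(-312 - 1404*(-3)) = -90*(-312 - 39*(-108)) = -90*(-312 + 4212) = -90*3900 = -351000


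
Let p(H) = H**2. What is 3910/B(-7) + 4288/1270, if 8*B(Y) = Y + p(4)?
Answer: 19882096/5715 ≈ 3478.9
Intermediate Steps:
B(Y) = 2 + Y/8 (B(Y) = (Y + 4**2)/8 = (Y + 16)/8 = (16 + Y)/8 = 2 + Y/8)
3910/B(-7) + 4288/1270 = 3910/(2 + (1/8)*(-7)) + 4288/1270 = 3910/(2 - 7/8) + 4288*(1/1270) = 3910/(9/8) + 2144/635 = 3910*(8/9) + 2144/635 = 31280/9 + 2144/635 = 19882096/5715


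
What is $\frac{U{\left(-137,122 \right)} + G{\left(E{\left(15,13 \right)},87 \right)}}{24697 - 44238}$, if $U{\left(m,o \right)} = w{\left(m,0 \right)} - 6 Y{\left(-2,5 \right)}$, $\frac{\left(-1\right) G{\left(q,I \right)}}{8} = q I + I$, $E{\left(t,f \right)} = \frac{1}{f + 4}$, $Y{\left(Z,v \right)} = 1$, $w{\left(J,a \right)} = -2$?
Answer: $\frac{12664}{332197} \approx 0.038122$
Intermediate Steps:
$E{\left(t,f \right)} = \frac{1}{4 + f}$
$G{\left(q,I \right)} = - 8 I - 8 I q$ ($G{\left(q,I \right)} = - 8 \left(q I + I\right) = - 8 \left(I q + I\right) = - 8 \left(I + I q\right) = - 8 I - 8 I q$)
$U{\left(m,o \right)} = -8$ ($U{\left(m,o \right)} = -2 - 6 = -8$)
$\frac{U{\left(-137,122 \right)} + G{\left(E{\left(15,13 \right)},87 \right)}}{24697 - 44238} = \frac{-8 - 696 \left(1 + \frac{1}{4 + 13}\right)}{24697 - 44238} = \frac{-8 - 696 \left(1 + \frac{1}{17}\right)}{-19541} = \left(-8 - 696 \left(1 + \frac{1}{17}\right)\right) \left(- \frac{1}{19541}\right) = \left(-8 - 696 \cdot \frac{18}{17}\right) \left(- \frac{1}{19541}\right) = \left(-8 - \frac{12528}{17}\right) \left(- \frac{1}{19541}\right) = \left(- \frac{12664}{17}\right) \left(- \frac{1}{19541}\right) = \frac{12664}{332197}$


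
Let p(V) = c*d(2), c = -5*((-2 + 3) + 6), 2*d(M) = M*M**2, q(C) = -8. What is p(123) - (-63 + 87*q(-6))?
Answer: 619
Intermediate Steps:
d(M) = M**3/2 (d(M) = (M*M**2)/2 = M**3/2)
c = -35 (c = -5*(1 + 6) = -5*7 = -35)
p(V) = -140 (p(V) = -35*2**3/2 = -35*8/2 = -35*4 = -140)
p(123) - (-63 + 87*q(-6)) = -140 - (-63 + 87*(-8)) = -140 - (-63 - 696) = -140 - 1*(-759) = -140 + 759 = 619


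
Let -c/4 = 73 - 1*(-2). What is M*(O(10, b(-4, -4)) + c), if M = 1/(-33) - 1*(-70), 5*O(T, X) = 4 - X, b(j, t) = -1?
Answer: -690391/33 ≈ -20921.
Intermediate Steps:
O(T, X) = ⅘ - X/5 (O(T, X) = (4 - X)/5 = ⅘ - X/5)
c = -300 (c = -4*(73 - 1*(-2)) = -4*(73 + 2) = -4*75 = -300)
M = 2309/33 (M = -1/33 + 70 = 2309/33 ≈ 69.970)
M*(O(10, b(-4, -4)) + c) = 2309*((⅘ - ⅕*(-1)) - 300)/33 = 2309*((⅘ + ⅕) - 300)/33 = 2309*(1 - 300)/33 = (2309/33)*(-299) = -690391/33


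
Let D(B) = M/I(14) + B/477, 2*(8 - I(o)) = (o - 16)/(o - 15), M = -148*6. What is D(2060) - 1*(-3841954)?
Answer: 12827875250/3339 ≈ 3.8418e+6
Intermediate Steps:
M = -888
I(o) = 8 - (-16 + o)/(2*(-15 + o)) (I(o) = 8 - (o - 16)/(2*(o - 15)) = 8 - (-16 + o)/(2*(-15 + o)))
D(B) = -888/7 + B/477 (D(B) = -888*2*(-15 + 14)/(-224 + 15*14) + B/477 = -888*(-2/(-224 + 210)) + B*(1/477) = -888/((½)*(-1)*(-14)) + B/477 = -888/7 + B/477)
D(2060) - 1*(-3841954) = (-888/7 + (1/477)*2060) - 1*(-3841954) = (-888/7 + 2060/477) + 3841954 = -409156/3339 + 3841954 = 12827875250/3339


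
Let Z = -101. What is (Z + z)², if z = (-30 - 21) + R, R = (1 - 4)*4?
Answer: 26896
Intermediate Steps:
R = -12 (R = -3*4 = -12)
z = -63 (z = (-30 - 21) - 12 = -51 - 12 = -63)
(Z + z)² = (-101 - 63)² = (-164)² = 26896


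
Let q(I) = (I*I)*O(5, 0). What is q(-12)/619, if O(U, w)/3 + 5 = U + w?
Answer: 0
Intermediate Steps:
O(U, w) = -15 + 3*U + 3*w (O(U, w) = -15 + 3*(U + w) = -15 + (3*U + 3*w) = -15 + 3*U + 3*w)
q(I) = 0 (q(I) = (I*I)*(-15 + 3*5 + 3*0) = I²*(-15 + 15 + 0) = I²*0 = 0)
q(-12)/619 = 0/619 = 0*(1/619) = 0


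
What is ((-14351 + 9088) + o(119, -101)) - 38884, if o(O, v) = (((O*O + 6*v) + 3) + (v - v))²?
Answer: 183775217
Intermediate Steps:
o(O, v) = (3 + O² + 6*v)² (o(O, v) = (((O² + 6*v) + 3) + 0)² = ((3 + O² + 6*v) + 0)² = (3 + O² + 6*v)²)
((-14351 + 9088) + o(119, -101)) - 38884 = ((-14351 + 9088) + (3 + 119² + 6*(-101))²) - 38884 = (-5263 + (3 + 14161 - 606)²) - 38884 = (-5263 + 13558²) - 38884 = (-5263 + 183819364) - 38884 = 183814101 - 38884 = 183775217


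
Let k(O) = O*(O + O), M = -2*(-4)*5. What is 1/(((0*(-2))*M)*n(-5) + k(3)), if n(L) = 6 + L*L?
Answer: 1/18 ≈ 0.055556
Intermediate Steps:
M = 40 (M = 8*5 = 40)
n(L) = 6 + L²
k(O) = 2*O² (k(O) = O*(2*O) = 2*O²)
1/(((0*(-2))*M)*n(-5) + k(3)) = 1/(((0*(-2))*40)*(6 + (-5)²) + 2*3²) = 1/((0*40)*(6 + 25) + 2*9) = 1/(0*31 + 18) = 1/(0 + 18) = 1/18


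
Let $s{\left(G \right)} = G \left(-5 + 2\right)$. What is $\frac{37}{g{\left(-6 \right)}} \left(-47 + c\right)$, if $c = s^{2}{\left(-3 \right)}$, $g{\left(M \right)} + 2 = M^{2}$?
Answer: $37$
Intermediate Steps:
$s{\left(G \right)} = - 3 G$ ($s{\left(G \right)} = G \left(-3\right) = - 3 G$)
$g{\left(M \right)} = -2 + M^{2}$
$c = 81$ ($c = \left(\left(-3\right) \left(-3\right)\right)^{2} = 9^{2} = 81$)
$\frac{37}{g{\left(-6 \right)}} \left(-47 + c\right) = \frac{37}{-2 + \left(-6\right)^{2}} \left(-47 + 81\right) = \frac{37}{-2 + 36} \cdot 34 = \frac{37}{34} \cdot 34 = 37$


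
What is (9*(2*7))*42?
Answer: 5292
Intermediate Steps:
(9*(2*7))*42 = (9*14)*42 = 126*42 = 5292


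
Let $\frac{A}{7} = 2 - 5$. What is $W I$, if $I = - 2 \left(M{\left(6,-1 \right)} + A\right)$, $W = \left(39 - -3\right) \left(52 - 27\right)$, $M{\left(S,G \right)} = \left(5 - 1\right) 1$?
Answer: $35700$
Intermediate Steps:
$M{\left(S,G \right)} = 4$ ($M{\left(S,G \right)} = 4 \cdot 1 = 4$)
$A = -21$ ($A = 7 \left(2 - 5\right) = 7 \left(-3\right) = -21$)
$W = 1050$ ($W = \left(39 + 3\right) 25 = 42 \cdot 25 = 1050$)
$I = 34$ ($I = - 2 \left(4 - 21\right) = \left(-2\right) \left(-17\right) = 34$)
$W I = 1050 \cdot 34 = 35700$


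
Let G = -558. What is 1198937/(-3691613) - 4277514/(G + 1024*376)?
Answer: -8125938401362/709649841829 ≈ -11.451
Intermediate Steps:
1198937/(-3691613) - 4277514/(G + 1024*376) = 1198937/(-3691613) - 4277514/(-558 + 1024*376) = 1198937*(-1/3691613) - 4277514/(-558 + 385024) = -1198937/3691613 - 4277514/384466 = -1198937/3691613 - 4277514*1/384466 = -1198937/3691613 - 2138757/192233 = -8125938401362/709649841829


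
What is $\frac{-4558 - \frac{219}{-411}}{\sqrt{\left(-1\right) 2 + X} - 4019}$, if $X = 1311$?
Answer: $\frac{2509355087}{2212694124} + \frac{624373 \sqrt{1309}}{2212694124} \approx 1.1443$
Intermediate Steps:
$\frac{-4558 - \frac{219}{-411}}{\sqrt{\left(-1\right) 2 + X} - 4019} = \frac{-4558 - \frac{219}{-411}}{\sqrt{\left(-1\right) 2 + 1311} - 4019} = \frac{-4558 - - \frac{73}{137}}{\sqrt{-2 + 1311} - 4019} = \frac{-4558 + \frac{73}{137}}{\sqrt{1309} - 4019} = - \frac{624373}{137 \left(-4019 + \sqrt{1309}\right)}$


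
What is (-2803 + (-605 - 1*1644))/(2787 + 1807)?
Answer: -2526/2297 ≈ -1.0997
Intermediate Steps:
(-2803 + (-605 - 1*1644))/(2787 + 1807) = (-2803 + (-605 - 1644))/4594 = (-2803 - 2249)*(1/4594) = -5052*1/4594 = -2526/2297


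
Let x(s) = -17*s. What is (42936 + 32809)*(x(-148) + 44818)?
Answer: 3585313830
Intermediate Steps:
(42936 + 32809)*(x(-148) + 44818) = (42936 + 32809)*(-17*(-148) + 44818) = 75745*(2516 + 44818) = 75745*47334 = 3585313830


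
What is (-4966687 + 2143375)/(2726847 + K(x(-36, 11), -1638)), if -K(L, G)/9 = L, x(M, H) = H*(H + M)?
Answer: -470552/454887 ≈ -1.0344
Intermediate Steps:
K(L, G) = -9*L
(-4966687 + 2143375)/(2726847 + K(x(-36, 11), -1638)) = (-4966687 + 2143375)/(2726847 - 99*(11 - 36)) = -2823312/(2726847 - 99*(-25)) = -2823312/(2726847 - 9*(-275)) = -2823312/(2726847 + 2475) = -2823312/2729322 = -2823312*1/2729322 = -470552/454887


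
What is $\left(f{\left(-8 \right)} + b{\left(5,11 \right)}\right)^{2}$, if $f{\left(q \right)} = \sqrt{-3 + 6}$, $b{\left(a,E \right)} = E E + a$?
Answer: $\left(126 + \sqrt{3}\right)^{2} \approx 16315.0$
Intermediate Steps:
$b{\left(a,E \right)} = a + E^{2}$ ($b{\left(a,E \right)} = E^{2} + a = a + E^{2}$)
$f{\left(q \right)} = \sqrt{3}$
$\left(f{\left(-8 \right)} + b{\left(5,11 \right)}\right)^{2} = \left(\sqrt{3} + \left(5 + 11^{2}\right)\right)^{2} = \left(\sqrt{3} + \left(5 + 121\right)\right)^{2} = \left(\sqrt{3} + 126\right)^{2} = \left(126 + \sqrt{3}\right)^{2}$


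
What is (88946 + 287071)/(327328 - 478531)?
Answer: -125339/50401 ≈ -2.4868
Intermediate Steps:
(88946 + 287071)/(327328 - 478531) = 376017/(-151203) = 376017*(-1/151203) = -125339/50401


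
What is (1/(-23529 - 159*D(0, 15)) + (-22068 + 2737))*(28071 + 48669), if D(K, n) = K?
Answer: -11634784178000/7843 ≈ -1.4835e+9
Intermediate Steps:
(1/(-23529 - 159*D(0, 15)) + (-22068 + 2737))*(28071 + 48669) = (1/(-23529 - 159*0) + (-22068 + 2737))*(28071 + 48669) = (1/(-23529 + 0) - 19331)*76740 = (1/(-23529) - 19331)*76740 = (-1/23529 - 19331)*76740 = -454839100/23529*76740 = -11634784178000/7843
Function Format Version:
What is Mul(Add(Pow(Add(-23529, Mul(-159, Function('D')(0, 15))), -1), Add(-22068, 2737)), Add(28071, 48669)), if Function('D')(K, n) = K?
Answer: Rational(-11634784178000, 7843) ≈ -1.4835e+9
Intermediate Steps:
Mul(Add(Pow(Add(-23529, Mul(-159, Function('D')(0, 15))), -1), Add(-22068, 2737)), Add(28071, 48669)) = Mul(Add(Pow(Add(-23529, Mul(-159, 0)), -1), Add(-22068, 2737)), Add(28071, 48669)) = Mul(Add(Pow(Add(-23529, 0), -1), -19331), 76740) = Mul(Add(Pow(-23529, -1), -19331), 76740) = Mul(Add(Rational(-1, 23529), -19331), 76740) = Mul(Rational(-454839100, 23529), 76740) = Rational(-11634784178000, 7843)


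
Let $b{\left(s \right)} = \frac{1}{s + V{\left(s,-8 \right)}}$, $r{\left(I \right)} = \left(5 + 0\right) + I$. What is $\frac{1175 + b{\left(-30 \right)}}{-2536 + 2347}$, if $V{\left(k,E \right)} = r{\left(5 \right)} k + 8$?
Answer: $- \frac{378349}{60858} \approx -6.2169$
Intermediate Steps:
$r{\left(I \right)} = 5 + I$
$V{\left(k,E \right)} = 8 + 10 k$ ($V{\left(k,E \right)} = \left(5 + 5\right) k + 8 = 10 k + 8 = 8 + 10 k$)
$b{\left(s \right)} = \frac{1}{8 + 11 s}$ ($b{\left(s \right)} = \frac{1}{s + \left(8 + 10 s\right)} = \frac{1}{8 + 11 s}$)
$\frac{1175 + b{\left(-30 \right)}}{-2536 + 2347} = \frac{1175 + \frac{1}{8 + 11 \left(-30\right)}}{-2536 + 2347} = \frac{1175 + \frac{1}{8 - 330}}{-189} = \left(1175 + \frac{1}{-322}\right) \left(- \frac{1}{189}\right) = \left(1175 - \frac{1}{322}\right) \left(- \frac{1}{189}\right) = \frac{378349}{322} \left(- \frac{1}{189}\right) = - \frac{378349}{60858}$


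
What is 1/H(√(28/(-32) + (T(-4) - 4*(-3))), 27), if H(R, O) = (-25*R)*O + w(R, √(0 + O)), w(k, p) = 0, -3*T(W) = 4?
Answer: -2*√1410/158625 ≈ -0.00047344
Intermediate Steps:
T(W) = -4/3 (T(W) = -⅓*4 = -4/3)
H(R, O) = -25*O*R (H(R, O) = (-25*R)*O + 0 = -25*O*R + 0 = -25*O*R)
1/H(√(28/(-32) + (T(-4) - 4*(-3))), 27) = 1/(-25*27*√(28/(-32) + (-4/3 - 4*(-3)))) = 1/(-25*27*√(28*(-1/32) + (-4/3 + 12))) = 1/(-25*27*√(-7/8 + 32/3)) = 1/(-25*27*√(235/24)) = 1/(-25*27*√1410/12) = 1/(-225*√1410/4) = -2*√1410/158625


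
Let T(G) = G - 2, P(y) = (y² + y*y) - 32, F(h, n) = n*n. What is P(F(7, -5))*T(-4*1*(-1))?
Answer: 2436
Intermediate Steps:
F(h, n) = n²
P(y) = -32 + 2*y² (P(y) = (y² + y²) - 32 = 2*y² - 32 = -32 + 2*y²)
T(G) = -2 + G
P(F(7, -5))*T(-4*1*(-1)) = (-32 + 2*((-5)²)²)*(-2 - 4*1*(-1)) = (-32 + 2*25²)*(-2 - 4*(-1)) = (-32 + 2*625)*(-2 + 4) = (-32 + 1250)*2 = 1218*2 = 2436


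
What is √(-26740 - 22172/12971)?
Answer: 2*I*√1124802030338/12971 ≈ 163.53*I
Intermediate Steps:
√(-26740 - 22172/12971) = √(-346866712/12971) = 2*I*√1124802030338/12971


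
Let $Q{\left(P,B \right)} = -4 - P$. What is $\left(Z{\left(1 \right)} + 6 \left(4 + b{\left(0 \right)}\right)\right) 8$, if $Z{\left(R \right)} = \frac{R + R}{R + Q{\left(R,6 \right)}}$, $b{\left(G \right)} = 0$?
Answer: $188$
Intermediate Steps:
$Z{\left(R \right)} = - \frac{R}{2}$ ($Z{\left(R \right)} = \frac{R + R}{R - \left(4 + R\right)} = \frac{2 R}{-4} = 2 R \left(- \frac{1}{4}\right) = - \frac{R}{2}$)
$\left(Z{\left(1 \right)} + 6 \left(4 + b{\left(0 \right)}\right)\right) 8 = \left(\left(- \frac{1}{2}\right) 1 + 6 \left(4 + 0\right)\right) 8 = \left(- \frac{1}{2} + 6 \cdot 4\right) 8 = \left(- \frac{1}{2} + 24\right) 8 = \frac{47}{2} \cdot 8 = 188$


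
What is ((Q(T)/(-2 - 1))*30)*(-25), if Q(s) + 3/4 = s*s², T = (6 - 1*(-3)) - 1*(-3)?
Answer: 863625/2 ≈ 4.3181e+5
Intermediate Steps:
T = 12 (T = (6 + 3) + 3 = 9 + 3 = 12)
Q(s) = -¾ + s³ (Q(s) = -¾ + s*s² = -¾ + s³)
((Q(T)/(-2 - 1))*30)*(-25) = (((-¾ + 12³)/(-2 - 1))*30)*(-25) = (((-¾ + 1728)/(-3))*30)*(-25) = (((6909/4)*(-⅓))*30)*(-25) = -2303/4*30*(-25) = -34545/2*(-25) = 863625/2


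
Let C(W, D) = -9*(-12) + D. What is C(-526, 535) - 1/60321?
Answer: 38786402/60321 ≈ 643.00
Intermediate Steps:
C(W, D) = 108 + D
C(-526, 535) - 1/60321 = (108 + 535) - 1/60321 = 643 - 1*1/60321 = 643 - 1/60321 = 38786402/60321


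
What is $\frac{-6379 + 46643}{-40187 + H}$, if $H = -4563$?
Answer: $- \frac{20132}{22375} \approx -0.89975$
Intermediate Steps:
$\frac{-6379 + 46643}{-40187 + H} = \frac{-6379 + 46643}{-40187 - 4563} = \frac{40264}{-44750} = 40264 \left(- \frac{1}{44750}\right) = - \frac{20132}{22375}$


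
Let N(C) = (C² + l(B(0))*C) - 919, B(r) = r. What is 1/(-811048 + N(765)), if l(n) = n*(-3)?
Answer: -1/226742 ≈ -4.4103e-6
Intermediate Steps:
l(n) = -3*n
N(C) = -919 + C² (N(C) = (C² + (-3*0)*C) - 919 = (C² + 0*C) - 919 = (C² + 0) - 919 = C² - 919 = -919 + C²)
1/(-811048 + N(765)) = 1/(-811048 + (-919 + 765²)) = 1/(-811048 + (-919 + 585225)) = 1/(-811048 + 584306) = 1/(-226742) = -1/226742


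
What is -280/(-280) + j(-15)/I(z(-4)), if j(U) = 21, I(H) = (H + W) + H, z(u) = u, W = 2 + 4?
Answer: -19/2 ≈ -9.5000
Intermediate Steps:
W = 6
I(H) = 6 + 2*H (I(H) = (H + 6) + H = (6 + H) + H = 6 + 2*H)
-280/(-280) + j(-15)/I(z(-4)) = -280/(-280) + 21/(6 + 2*(-4)) = -280*(-1/280) + 21/(6 - 8) = 1 + 21/(-2) = 1 + 21*(-1/2) = 1 - 21/2 = -19/2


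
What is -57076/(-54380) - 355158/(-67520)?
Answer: 579181589/91793440 ≈ 6.3096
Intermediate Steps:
-57076/(-54380) - 355158/(-67520) = -57076*(-1/54380) - 355158*(-1/67520) = 14269/13595 + 177579/33760 = 579181589/91793440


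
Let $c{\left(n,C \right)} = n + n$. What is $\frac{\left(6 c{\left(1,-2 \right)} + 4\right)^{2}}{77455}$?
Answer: $\frac{256}{77455} \approx 0.0033051$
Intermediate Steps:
$c{\left(n,C \right)} = 2 n$
$\frac{\left(6 c{\left(1,-2 \right)} + 4\right)^{2}}{77455} = \frac{\left(6 \cdot 2 \cdot 1 + 4\right)^{2}}{77455} = \left(6 \cdot 2 + 4\right)^{2} \cdot \frac{1}{77455} = \left(12 + 4\right)^{2} \cdot \frac{1}{77455} = 16^{2} \cdot \frac{1}{77455} = 256 \cdot \frac{1}{77455} = \frac{256}{77455}$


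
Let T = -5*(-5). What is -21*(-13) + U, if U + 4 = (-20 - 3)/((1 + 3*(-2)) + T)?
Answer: 5357/20 ≈ 267.85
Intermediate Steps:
T = 25
U = -103/20 (U = -4 + (-20 - 3)/((1 + 3*(-2)) + 25) = -4 - 23/((1 - 6) + 25) = -4 - 23/(-5 + 25) = -4 - 23/20 = -103/20 ≈ -5.1500)
-21*(-13) + U = -21*(-13) - 103/20 = 273 - 103/20 = 5357/20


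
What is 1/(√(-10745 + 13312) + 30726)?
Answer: 30726/944084509 - √2567/944084509 ≈ 3.2492e-5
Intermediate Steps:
1/(√(-10745 + 13312) + 30726) = 1/(√2567 + 30726) = 1/(30726 + √2567)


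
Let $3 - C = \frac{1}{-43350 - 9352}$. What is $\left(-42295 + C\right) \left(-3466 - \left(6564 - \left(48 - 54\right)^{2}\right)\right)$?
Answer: $\frac{11137678296051}{26351} \approx 4.2267 \cdot 10^{8}$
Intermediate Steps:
$C = \frac{158107}{52702}$ ($C = 3 - \frac{1}{-43350 - 9352} = 3 - \frac{1}{-52702} = 3 - - \frac{1}{52702} = 3 + \frac{1}{52702} = \frac{158107}{52702} \approx 3.0$)
$\left(-42295 + C\right) \left(-3466 - \left(6564 - \left(48 - 54\right)^{2}\right)\right) = \left(-42295 + \frac{158107}{52702}\right) \left(-3466 - \left(6564 - \left(48 - 54\right)^{2}\right)\right) = - \frac{2228872983 \left(-3466 - \left(6564 - \left(48 - 54\right)^{2}\right)\right)}{52702} = - \frac{2228872983 \left(-3466 - \left(6564 - \left(-6\right)^{2}\right)\right)}{52702} = - \frac{2228872983 \left(-3466 + \left(-6564 + 36\right)\right)}{52702} = - \frac{2228872983 \left(-3466 - 6528\right)}{52702} = \left(- \frac{2228872983}{52702}\right) \left(-9994\right) = \frac{11137678296051}{26351}$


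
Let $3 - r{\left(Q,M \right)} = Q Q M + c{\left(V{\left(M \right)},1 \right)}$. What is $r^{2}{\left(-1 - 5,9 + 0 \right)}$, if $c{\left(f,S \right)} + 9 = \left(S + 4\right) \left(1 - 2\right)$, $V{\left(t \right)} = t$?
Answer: $94249$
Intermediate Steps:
$c{\left(f,S \right)} = -13 - S$ ($c{\left(f,S \right)} = -9 + \left(S + 4\right) \left(1 - 2\right) = -9 + \left(4 + S\right) \left(-1\right) = -9 - \left(4 + S\right) = -13 - S$)
$r{\left(Q,M \right)} = 17 - M Q^{2}$ ($r{\left(Q,M \right)} = 3 - \left(Q Q M - 14\right) = 3 - \left(Q^{2} M - 14\right) = 3 - \left(M Q^{2} - 14\right) = 3 - \left(-14 + M Q^{2}\right) = 17 - M Q^{2}$)
$r^{2}{\left(-1 - 5,9 + 0 \right)} = \left(17 - \left(9 + 0\right) \left(-1 - 5\right)^{2}\right)^{2} = \left(17 - 9 \left(-1 - 5\right)^{2}\right)^{2} = \left(17 - 9 \left(-6\right)^{2}\right)^{2} = \left(17 - 9 \cdot 36\right)^{2} = \left(17 - 324\right)^{2} = \left(-307\right)^{2} = 94249$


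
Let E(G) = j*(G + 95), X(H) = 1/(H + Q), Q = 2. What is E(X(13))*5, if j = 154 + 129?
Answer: 403558/3 ≈ 1.3452e+5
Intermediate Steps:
j = 283
X(H) = 1/(2 + H) (X(H) = 1/(H + 2) = 1/(2 + H))
E(G) = 26885 + 283*G (E(G) = 283*(G + 95) = 283*(95 + G) = 26885 + 283*G)
E(X(13))*5 = (26885 + 283/(2 + 13))*5 = (26885 + 283/15)*5 = (403558/15)*5 = 403558/3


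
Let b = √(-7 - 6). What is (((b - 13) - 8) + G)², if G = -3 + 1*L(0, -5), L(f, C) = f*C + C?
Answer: (29 - I*√13)² ≈ 828.0 - 209.12*I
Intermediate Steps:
b = I*√13 (b = √(-13) = I*√13 ≈ 3.6056*I)
L(f, C) = C + C*f (L(f, C) = C*f + C = C + C*f)
G = -8 (G = -3 + 1*(-5*(1 + 0)) = -3 + 1*(-5*1) = -3 + 1*(-5) = -3 - 5 = -8)
(((b - 13) - 8) + G)² = (((I*√13 - 13) - 8) - 8)² = (((-13 + I*√13) - 8) - 8)² = ((-21 + I*√13) - 8)² = (-29 + I*√13)²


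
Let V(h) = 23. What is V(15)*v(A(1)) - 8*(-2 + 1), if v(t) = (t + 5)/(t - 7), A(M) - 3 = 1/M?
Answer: -61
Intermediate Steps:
A(M) = 3 + 1/M
v(t) = (5 + t)/(-7 + t)
V(15)*v(A(1)) - 8*(-2 + 1) = 23*((5 + (3 + 1/1))/(-7 + (3 + 1/1))) - 8*(-2 + 1) = 23*((5 + (3 + 1))/(-7 + (3 + 1))) - 8*(-1) = 23*((5 + 4)/(-7 + 4)) + 8 = 23*(9/(-3)) + 8 = 23*(-⅓*9) + 8 = 23*(-3) + 8 = -69 + 8 = -61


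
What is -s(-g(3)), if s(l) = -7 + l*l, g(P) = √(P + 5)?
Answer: -1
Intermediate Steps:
g(P) = √(5 + P)
s(l) = -7 + l²
-s(-g(3)) = -(-7 + (-√(5 + 3))²) = -(-7 + (-√8)²) = -(-7 + (-2*√2)²) = -(-7 + 8) = -1*1 = -1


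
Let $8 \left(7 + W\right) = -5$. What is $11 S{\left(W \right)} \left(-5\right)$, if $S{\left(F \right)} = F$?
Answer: $\frac{3355}{8} \approx 419.38$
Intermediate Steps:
$W = - \frac{61}{8}$ ($W = -7 + \frac{1}{8} \left(-5\right) = -7 - \frac{5}{8} = - \frac{61}{8} \approx -7.625$)
$11 S{\left(W \right)} \left(-5\right) = 11 \left(- \frac{61}{8}\right) \left(-5\right) = \left(- \frac{671}{8}\right) \left(-5\right) = \frac{3355}{8}$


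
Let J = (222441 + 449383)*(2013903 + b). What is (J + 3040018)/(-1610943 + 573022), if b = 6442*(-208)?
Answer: -452790245826/1037921 ≈ -4.3625e+5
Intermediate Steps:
b = -1339936
J = 452787205808 (J = (222441 + 449383)*(2013903 - 1339936) = 671824*673967 = 452787205808)
(J + 3040018)/(-1610943 + 573022) = (452787205808 + 3040018)/(-1610943 + 573022) = 452790245826/(-1037921) = 452790245826*(-1/1037921) = -452790245826/1037921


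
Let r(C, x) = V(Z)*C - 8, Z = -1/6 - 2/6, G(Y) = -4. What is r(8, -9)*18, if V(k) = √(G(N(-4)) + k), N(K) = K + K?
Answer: -144 + 216*I*√2 ≈ -144.0 + 305.47*I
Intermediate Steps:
N(K) = 2*K
Z = -½ (Z = -1*⅙ - 2*⅙ = -⅙ - ⅓ = -½ ≈ -0.50000)
V(k) = √(-4 + k)
r(C, x) = -8 + 3*I*C*√2/2 (r(C, x) = √(-4 - ½)*C - 8 = √(-9/2)*C - 8 = (3*I*√2/2)*C - 8 = 3*I*C*√2/2 - 8 = -8 + 3*I*C*√2/2)
r(8, -9)*18 = (-8 + (3/2)*I*8*√2)*18 = (-8 + 12*I*√2)*18 = -144 + 216*I*√2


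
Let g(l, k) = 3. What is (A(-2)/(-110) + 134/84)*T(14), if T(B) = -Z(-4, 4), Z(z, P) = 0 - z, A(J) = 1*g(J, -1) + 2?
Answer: -1432/231 ≈ -6.1991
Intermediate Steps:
A(J) = 5 (A(J) = 1*3 + 2 = 3 + 2 = 5)
Z(z, P) = -z
T(B) = -4 (T(B) = -(-1)*(-4) = -1*4 = -4)
(A(-2)/(-110) + 134/84)*T(14) = (5/(-110) + 134/84)*(-4) = (5*(-1/110) + 134*(1/84))*(-4) = (-1/22 + 67/42)*(-4) = (358/231)*(-4) = -1432/231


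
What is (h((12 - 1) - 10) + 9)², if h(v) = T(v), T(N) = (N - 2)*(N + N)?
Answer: 49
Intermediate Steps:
T(N) = 2*N*(-2 + N) (T(N) = (-2 + N)*(2*N) = 2*N*(-2 + N))
h(v) = 2*v*(-2 + v)
(h((12 - 1) - 10) + 9)² = (2*((12 - 1) - 10)*(-2 + ((12 - 1) - 10)) + 9)² = (2*(11 - 10)*(-2 + (11 - 10)) + 9)² = (2*1*(-2 + 1) + 9)² = (2*1*(-1) + 9)² = (-2 + 9)² = 7² = 49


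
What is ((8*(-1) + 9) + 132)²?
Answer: 17689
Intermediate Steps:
((8*(-1) + 9) + 132)² = ((-8 + 9) + 132)² = (1 + 132)² = 133² = 17689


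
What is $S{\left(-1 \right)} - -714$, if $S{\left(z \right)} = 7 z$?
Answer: $707$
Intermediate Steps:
$S{\left(-1 \right)} - -714 = 7 \left(-1\right) - -714 = -7 + 714 = 707$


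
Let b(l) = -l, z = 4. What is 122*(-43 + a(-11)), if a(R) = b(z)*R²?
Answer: -64294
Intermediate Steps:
a(R) = -4*R² (a(R) = (-1*4)*R² = -4*R²)
122*(-43 + a(-11)) = 122*(-43 - 4*(-11)²) = 122*(-43 - 4*121) = 122*(-43 - 484) = 122*(-527) = -64294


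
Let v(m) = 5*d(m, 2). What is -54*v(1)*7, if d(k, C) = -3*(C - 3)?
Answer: -5670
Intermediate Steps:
d(k, C) = 9 - 3*C (d(k, C) = -3*(-3 + C) = 9 - 3*C)
v(m) = 15 (v(m) = 5*(9 - 3*2) = 5*(9 - 6) = 5*3 = 15)
-54*v(1)*7 = -54*15*7 = -810*7 = -5670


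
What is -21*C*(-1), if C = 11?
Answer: 231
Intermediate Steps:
-21*C*(-1) = -21*11*(-1) = -231*(-1) = 231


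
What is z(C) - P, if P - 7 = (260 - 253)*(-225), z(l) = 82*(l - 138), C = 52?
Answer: -5484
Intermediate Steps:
z(l) = -11316 + 82*l (z(l) = 82*(-138 + l) = -11316 + 82*l)
P = -1568 (P = 7 + (260 - 253)*(-225) = 7 + 7*(-225) = 7 - 1575 = -1568)
z(C) - P = (-11316 + 82*52) - 1*(-1568) = (-11316 + 4264) + 1568 = -7052 + 1568 = -5484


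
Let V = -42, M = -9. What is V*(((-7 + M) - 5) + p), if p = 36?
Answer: -630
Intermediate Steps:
V*(((-7 + M) - 5) + p) = -42*(((-7 - 9) - 5) + 36) = -42*((-16 - 5) + 36) = -42*(-21 + 36) = -42*15 = -630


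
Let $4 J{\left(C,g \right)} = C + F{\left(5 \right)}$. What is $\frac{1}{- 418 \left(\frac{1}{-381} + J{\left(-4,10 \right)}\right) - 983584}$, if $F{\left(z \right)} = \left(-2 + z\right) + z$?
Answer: $- \frac{381}{374904344} \approx -1.0163 \cdot 10^{-6}$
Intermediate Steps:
$F{\left(z \right)} = -2 + 2 z$
$J{\left(C,g \right)} = 2 + \frac{C}{4}$ ($J{\left(C,g \right)} = \frac{C + \left(-2 + 2 \cdot 5\right)}{4} = \frac{C + \left(-2 + 10\right)}{4} = \frac{C + 8}{4} = \frac{8 + C}{4} = 2 + \frac{C}{4}$)
$\frac{1}{- 418 \left(\frac{1}{-381} + J{\left(-4,10 \right)}\right) - 983584} = \frac{1}{- 418 \left(\frac{1}{-381} + \left(2 + \frac{1}{4} \left(-4\right)\right)\right) - 983584} = \frac{1}{- 418 \left(- \frac{1}{381} + \left(2 - 1\right)\right) - 983584} = \frac{1}{- 418 \left(- \frac{1}{381} + 1\right) - 983584} = \frac{1}{\left(-418\right) \frac{380}{381} - 983584} = \frac{1}{- \frac{158840}{381} - 983584} = \frac{1}{- \frac{374904344}{381}} = - \frac{381}{374904344}$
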